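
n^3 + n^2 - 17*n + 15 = (n - 3)*(n - 1)*(n + 5)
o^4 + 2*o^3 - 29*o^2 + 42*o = o*(o - 3)*(o - 2)*(o + 7)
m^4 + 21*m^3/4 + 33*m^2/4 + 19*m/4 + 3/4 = (m + 1/4)*(m + 1)^2*(m + 3)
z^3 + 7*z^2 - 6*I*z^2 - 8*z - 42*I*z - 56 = (z + 7)*(z - 4*I)*(z - 2*I)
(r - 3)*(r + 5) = r^2 + 2*r - 15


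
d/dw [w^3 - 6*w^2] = 3*w*(w - 4)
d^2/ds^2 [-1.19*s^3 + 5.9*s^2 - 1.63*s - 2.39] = 11.8 - 7.14*s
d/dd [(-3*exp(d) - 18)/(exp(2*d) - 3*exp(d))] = 3*(exp(2*d) + 12*exp(d) - 18)*exp(-d)/(exp(2*d) - 6*exp(d) + 9)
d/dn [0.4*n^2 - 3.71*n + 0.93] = 0.8*n - 3.71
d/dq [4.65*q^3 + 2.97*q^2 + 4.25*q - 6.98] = 13.95*q^2 + 5.94*q + 4.25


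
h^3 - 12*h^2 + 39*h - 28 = (h - 7)*(h - 4)*(h - 1)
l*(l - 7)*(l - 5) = l^3 - 12*l^2 + 35*l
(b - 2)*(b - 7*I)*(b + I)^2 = b^4 - 2*b^3 - 5*I*b^3 + 13*b^2 + 10*I*b^2 - 26*b + 7*I*b - 14*I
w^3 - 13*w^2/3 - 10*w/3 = w*(w - 5)*(w + 2/3)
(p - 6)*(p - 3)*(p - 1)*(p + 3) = p^4 - 7*p^3 - 3*p^2 + 63*p - 54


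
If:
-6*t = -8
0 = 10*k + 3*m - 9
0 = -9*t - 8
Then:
No Solution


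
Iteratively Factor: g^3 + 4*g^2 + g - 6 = (g + 2)*(g^2 + 2*g - 3) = (g - 1)*(g + 2)*(g + 3)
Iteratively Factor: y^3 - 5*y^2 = (y - 5)*(y^2) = y*(y - 5)*(y)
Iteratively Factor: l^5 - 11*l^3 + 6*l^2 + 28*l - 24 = (l - 1)*(l^4 + l^3 - 10*l^2 - 4*l + 24) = (l - 1)*(l + 2)*(l^3 - l^2 - 8*l + 12) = (l - 1)*(l + 2)*(l + 3)*(l^2 - 4*l + 4) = (l - 2)*(l - 1)*(l + 2)*(l + 3)*(l - 2)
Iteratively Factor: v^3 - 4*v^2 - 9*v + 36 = (v - 3)*(v^2 - v - 12) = (v - 3)*(v + 3)*(v - 4)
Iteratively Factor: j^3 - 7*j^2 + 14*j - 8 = (j - 4)*(j^2 - 3*j + 2) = (j - 4)*(j - 1)*(j - 2)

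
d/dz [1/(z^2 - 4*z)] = 2*(2 - z)/(z^2*(z - 4)^2)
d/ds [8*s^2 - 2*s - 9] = 16*s - 2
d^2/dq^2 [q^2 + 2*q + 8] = 2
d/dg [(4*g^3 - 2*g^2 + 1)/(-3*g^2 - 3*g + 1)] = (-12*g^4 - 24*g^3 + 18*g^2 + 2*g + 3)/(9*g^4 + 18*g^3 + 3*g^2 - 6*g + 1)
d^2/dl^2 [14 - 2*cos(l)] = 2*cos(l)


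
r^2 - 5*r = r*(r - 5)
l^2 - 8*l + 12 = (l - 6)*(l - 2)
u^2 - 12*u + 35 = (u - 7)*(u - 5)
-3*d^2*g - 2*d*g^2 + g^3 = g*(-3*d + g)*(d + g)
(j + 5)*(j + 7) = j^2 + 12*j + 35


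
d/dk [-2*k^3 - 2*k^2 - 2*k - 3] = -6*k^2 - 4*k - 2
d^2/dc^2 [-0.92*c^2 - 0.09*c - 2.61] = -1.84000000000000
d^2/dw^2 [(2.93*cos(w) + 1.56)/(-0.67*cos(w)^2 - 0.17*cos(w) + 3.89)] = (0.0739049503256551*(1 - cos(w)^2)^2 + 0.0393957715763688*cos(w)^5 + 1.30955871411487*cos(w)^3 + 0.568471156147884*cos(w)^2 - 0.0454132192392511*cos(w) - 0.436241023549576)/(0.208074534161491*cos(w)^2 + 0.0527950310559006*cos(w) - 1.20807453416149)^3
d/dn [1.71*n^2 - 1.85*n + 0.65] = 3.42*n - 1.85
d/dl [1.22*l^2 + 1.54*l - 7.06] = 2.44*l + 1.54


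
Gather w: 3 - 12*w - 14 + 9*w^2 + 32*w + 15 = 9*w^2 + 20*w + 4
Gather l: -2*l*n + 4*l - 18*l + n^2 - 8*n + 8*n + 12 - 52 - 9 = l*(-2*n - 14) + n^2 - 49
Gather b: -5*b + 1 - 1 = -5*b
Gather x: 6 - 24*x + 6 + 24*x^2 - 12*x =24*x^2 - 36*x + 12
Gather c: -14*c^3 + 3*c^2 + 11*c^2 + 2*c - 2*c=-14*c^3 + 14*c^2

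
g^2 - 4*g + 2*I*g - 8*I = (g - 4)*(g + 2*I)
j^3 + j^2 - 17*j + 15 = (j - 3)*(j - 1)*(j + 5)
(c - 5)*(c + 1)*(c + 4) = c^3 - 21*c - 20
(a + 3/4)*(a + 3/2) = a^2 + 9*a/4 + 9/8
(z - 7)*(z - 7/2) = z^2 - 21*z/2 + 49/2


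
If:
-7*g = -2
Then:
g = 2/7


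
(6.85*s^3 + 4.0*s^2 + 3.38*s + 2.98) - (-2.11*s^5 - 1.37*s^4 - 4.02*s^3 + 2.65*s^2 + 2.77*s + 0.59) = 2.11*s^5 + 1.37*s^4 + 10.87*s^3 + 1.35*s^2 + 0.61*s + 2.39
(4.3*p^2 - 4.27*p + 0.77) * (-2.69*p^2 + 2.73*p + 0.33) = -11.567*p^4 + 23.2253*p^3 - 12.3094*p^2 + 0.693*p + 0.2541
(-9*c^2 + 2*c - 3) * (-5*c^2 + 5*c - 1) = 45*c^4 - 55*c^3 + 34*c^2 - 17*c + 3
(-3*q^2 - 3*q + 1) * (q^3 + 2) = -3*q^5 - 3*q^4 + q^3 - 6*q^2 - 6*q + 2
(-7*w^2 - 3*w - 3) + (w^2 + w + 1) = -6*w^2 - 2*w - 2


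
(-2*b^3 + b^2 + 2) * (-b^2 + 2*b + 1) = 2*b^5 - 5*b^4 - b^2 + 4*b + 2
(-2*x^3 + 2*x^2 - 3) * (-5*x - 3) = 10*x^4 - 4*x^3 - 6*x^2 + 15*x + 9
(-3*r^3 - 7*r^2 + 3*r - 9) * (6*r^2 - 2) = -18*r^5 - 42*r^4 + 24*r^3 - 40*r^2 - 6*r + 18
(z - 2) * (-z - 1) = -z^2 + z + 2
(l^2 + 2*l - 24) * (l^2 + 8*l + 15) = l^4 + 10*l^3 + 7*l^2 - 162*l - 360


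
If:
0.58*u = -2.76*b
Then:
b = -0.210144927536232*u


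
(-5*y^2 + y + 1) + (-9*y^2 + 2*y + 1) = -14*y^2 + 3*y + 2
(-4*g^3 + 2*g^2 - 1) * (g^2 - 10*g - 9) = -4*g^5 + 42*g^4 + 16*g^3 - 19*g^2 + 10*g + 9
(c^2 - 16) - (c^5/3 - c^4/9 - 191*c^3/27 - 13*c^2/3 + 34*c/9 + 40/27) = -c^5/3 + c^4/9 + 191*c^3/27 + 16*c^2/3 - 34*c/9 - 472/27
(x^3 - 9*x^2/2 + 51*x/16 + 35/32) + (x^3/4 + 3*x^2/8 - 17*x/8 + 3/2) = 5*x^3/4 - 33*x^2/8 + 17*x/16 + 83/32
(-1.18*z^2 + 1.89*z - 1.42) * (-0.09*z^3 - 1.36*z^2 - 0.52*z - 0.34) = 0.1062*z^5 + 1.4347*z^4 - 1.829*z^3 + 1.3496*z^2 + 0.0957999999999999*z + 0.4828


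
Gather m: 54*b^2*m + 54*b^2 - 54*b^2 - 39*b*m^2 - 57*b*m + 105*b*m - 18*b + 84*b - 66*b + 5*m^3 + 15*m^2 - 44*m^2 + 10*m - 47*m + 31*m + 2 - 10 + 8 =5*m^3 + m^2*(-39*b - 29) + m*(54*b^2 + 48*b - 6)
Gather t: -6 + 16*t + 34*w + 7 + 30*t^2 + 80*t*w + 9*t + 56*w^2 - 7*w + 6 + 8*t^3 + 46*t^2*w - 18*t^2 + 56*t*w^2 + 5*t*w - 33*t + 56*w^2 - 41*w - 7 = 8*t^3 + t^2*(46*w + 12) + t*(56*w^2 + 85*w - 8) + 112*w^2 - 14*w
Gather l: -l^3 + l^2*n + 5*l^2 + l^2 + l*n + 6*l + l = -l^3 + l^2*(n + 6) + l*(n + 7)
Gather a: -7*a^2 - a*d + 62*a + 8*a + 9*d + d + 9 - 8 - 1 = -7*a^2 + a*(70 - d) + 10*d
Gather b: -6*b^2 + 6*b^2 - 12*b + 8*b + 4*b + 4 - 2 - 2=0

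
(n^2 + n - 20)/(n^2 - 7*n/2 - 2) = 2*(n + 5)/(2*n + 1)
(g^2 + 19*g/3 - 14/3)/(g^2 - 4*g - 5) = (-3*g^2 - 19*g + 14)/(3*(-g^2 + 4*g + 5))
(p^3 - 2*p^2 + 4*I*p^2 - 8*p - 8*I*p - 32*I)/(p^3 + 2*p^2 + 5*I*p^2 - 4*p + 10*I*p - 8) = (p - 4)/(p + I)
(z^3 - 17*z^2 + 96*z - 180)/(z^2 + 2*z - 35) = (z^2 - 12*z + 36)/(z + 7)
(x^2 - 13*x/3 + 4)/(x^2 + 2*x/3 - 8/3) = (x - 3)/(x + 2)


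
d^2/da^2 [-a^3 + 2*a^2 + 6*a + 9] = 4 - 6*a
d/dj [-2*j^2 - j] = -4*j - 1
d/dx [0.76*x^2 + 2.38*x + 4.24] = 1.52*x + 2.38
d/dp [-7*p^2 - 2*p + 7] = -14*p - 2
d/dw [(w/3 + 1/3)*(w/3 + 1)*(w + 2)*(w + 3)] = 4*w^3/9 + 3*w^2 + 58*w/9 + 13/3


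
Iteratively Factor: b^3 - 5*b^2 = (b)*(b^2 - 5*b) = b*(b - 5)*(b)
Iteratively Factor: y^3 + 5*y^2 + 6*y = (y + 2)*(y^2 + 3*y) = y*(y + 2)*(y + 3)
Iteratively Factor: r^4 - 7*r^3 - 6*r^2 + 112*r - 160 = (r + 4)*(r^3 - 11*r^2 + 38*r - 40) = (r - 4)*(r + 4)*(r^2 - 7*r + 10) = (r - 5)*(r - 4)*(r + 4)*(r - 2)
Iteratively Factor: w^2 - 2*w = (w)*(w - 2)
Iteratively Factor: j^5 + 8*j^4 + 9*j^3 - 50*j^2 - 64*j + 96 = (j - 2)*(j^4 + 10*j^3 + 29*j^2 + 8*j - 48) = (j - 2)*(j + 4)*(j^3 + 6*j^2 + 5*j - 12) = (j - 2)*(j + 4)^2*(j^2 + 2*j - 3) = (j - 2)*(j - 1)*(j + 4)^2*(j + 3)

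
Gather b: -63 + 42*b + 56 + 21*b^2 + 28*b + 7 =21*b^2 + 70*b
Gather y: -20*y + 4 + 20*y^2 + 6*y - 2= 20*y^2 - 14*y + 2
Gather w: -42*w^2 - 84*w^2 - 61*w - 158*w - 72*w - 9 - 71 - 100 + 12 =-126*w^2 - 291*w - 168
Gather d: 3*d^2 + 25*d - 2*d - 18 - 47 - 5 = 3*d^2 + 23*d - 70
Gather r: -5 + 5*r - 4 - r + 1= 4*r - 8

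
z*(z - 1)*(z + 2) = z^3 + z^2 - 2*z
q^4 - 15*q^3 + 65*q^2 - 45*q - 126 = (q - 7)*(q - 6)*(q - 3)*(q + 1)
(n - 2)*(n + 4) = n^2 + 2*n - 8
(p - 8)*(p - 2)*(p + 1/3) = p^3 - 29*p^2/3 + 38*p/3 + 16/3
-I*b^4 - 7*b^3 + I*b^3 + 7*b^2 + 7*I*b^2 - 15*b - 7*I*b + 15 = (b - 1)*(b - 5*I)*(b - 3*I)*(-I*b + 1)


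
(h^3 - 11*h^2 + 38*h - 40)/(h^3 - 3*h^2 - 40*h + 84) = (h^2 - 9*h + 20)/(h^2 - h - 42)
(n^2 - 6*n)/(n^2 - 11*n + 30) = n/(n - 5)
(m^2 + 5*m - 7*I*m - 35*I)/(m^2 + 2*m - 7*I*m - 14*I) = (m + 5)/(m + 2)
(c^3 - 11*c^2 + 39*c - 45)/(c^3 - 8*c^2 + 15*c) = (c - 3)/c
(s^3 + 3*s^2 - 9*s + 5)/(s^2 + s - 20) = (s^2 - 2*s + 1)/(s - 4)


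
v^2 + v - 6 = (v - 2)*(v + 3)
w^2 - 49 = (w - 7)*(w + 7)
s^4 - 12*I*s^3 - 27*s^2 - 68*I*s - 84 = (s - 7*I)*(s - 6*I)*(s - I)*(s + 2*I)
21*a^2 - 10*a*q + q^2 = (-7*a + q)*(-3*a + q)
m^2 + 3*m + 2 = (m + 1)*(m + 2)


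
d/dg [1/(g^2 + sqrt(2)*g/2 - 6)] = 2*(-4*g - sqrt(2))/(2*g^2 + sqrt(2)*g - 12)^2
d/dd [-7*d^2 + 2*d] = 2 - 14*d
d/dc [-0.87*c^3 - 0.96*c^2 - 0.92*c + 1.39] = -2.61*c^2 - 1.92*c - 0.92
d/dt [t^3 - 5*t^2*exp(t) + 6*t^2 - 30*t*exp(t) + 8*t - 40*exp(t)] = -5*t^2*exp(t) + 3*t^2 - 40*t*exp(t) + 12*t - 70*exp(t) + 8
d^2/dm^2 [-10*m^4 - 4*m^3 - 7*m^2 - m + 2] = -120*m^2 - 24*m - 14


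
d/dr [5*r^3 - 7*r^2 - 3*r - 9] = 15*r^2 - 14*r - 3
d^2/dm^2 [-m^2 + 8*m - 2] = -2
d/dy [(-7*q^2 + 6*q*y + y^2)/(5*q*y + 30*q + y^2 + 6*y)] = (2*(3*q + y)*(5*q*y + 30*q + y^2 + 6*y) - (5*q + 2*y + 6)*(-7*q^2 + 6*q*y + y^2))/(5*q*y + 30*q + y^2 + 6*y)^2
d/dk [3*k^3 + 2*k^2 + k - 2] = 9*k^2 + 4*k + 1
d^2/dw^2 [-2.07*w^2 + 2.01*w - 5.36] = -4.14000000000000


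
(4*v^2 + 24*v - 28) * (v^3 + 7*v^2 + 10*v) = 4*v^5 + 52*v^4 + 180*v^3 + 44*v^2 - 280*v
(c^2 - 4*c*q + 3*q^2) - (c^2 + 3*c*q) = -7*c*q + 3*q^2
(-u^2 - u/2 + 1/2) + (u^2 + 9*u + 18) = 17*u/2 + 37/2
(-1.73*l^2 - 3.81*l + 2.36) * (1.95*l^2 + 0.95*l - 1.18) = -3.3735*l^4 - 9.073*l^3 + 3.0239*l^2 + 6.7378*l - 2.7848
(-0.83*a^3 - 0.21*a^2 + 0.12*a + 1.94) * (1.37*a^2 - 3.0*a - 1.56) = -1.1371*a^5 + 2.2023*a^4 + 2.0892*a^3 + 2.6254*a^2 - 6.0072*a - 3.0264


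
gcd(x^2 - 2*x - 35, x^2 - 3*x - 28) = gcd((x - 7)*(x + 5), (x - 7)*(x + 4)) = x - 7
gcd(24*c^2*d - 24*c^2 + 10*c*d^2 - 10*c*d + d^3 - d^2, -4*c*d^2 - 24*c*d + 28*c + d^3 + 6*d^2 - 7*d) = d - 1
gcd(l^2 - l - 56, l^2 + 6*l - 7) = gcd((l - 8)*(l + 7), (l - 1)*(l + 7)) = l + 7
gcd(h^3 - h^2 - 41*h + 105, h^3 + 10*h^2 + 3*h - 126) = h^2 + 4*h - 21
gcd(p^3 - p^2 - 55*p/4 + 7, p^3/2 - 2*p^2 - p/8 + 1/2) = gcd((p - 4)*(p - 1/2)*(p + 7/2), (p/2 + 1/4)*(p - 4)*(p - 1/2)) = p^2 - 9*p/2 + 2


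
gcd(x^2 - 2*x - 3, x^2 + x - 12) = x - 3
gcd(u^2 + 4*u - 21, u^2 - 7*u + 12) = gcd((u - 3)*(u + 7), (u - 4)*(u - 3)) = u - 3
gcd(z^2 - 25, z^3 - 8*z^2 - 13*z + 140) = z - 5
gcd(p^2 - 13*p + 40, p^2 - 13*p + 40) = p^2 - 13*p + 40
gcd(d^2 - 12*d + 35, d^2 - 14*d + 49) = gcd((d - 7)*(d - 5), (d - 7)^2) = d - 7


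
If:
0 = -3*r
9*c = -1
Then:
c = -1/9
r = 0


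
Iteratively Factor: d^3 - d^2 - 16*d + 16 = (d - 1)*(d^2 - 16) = (d - 4)*(d - 1)*(d + 4)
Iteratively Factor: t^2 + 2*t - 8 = (t + 4)*(t - 2)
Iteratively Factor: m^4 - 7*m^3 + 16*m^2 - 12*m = (m - 2)*(m^3 - 5*m^2 + 6*m) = (m - 2)^2*(m^2 - 3*m) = m*(m - 2)^2*(m - 3)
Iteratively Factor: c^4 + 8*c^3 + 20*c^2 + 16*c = (c + 2)*(c^3 + 6*c^2 + 8*c) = (c + 2)^2*(c^2 + 4*c) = (c + 2)^2*(c + 4)*(c)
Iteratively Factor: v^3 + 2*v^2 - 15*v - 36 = (v - 4)*(v^2 + 6*v + 9) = (v - 4)*(v + 3)*(v + 3)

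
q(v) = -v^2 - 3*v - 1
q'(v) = -2*v - 3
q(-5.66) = -16.06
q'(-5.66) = 8.32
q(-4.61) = -8.42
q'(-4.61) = 6.22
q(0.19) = -1.61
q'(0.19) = -3.38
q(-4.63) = -8.55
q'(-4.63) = 6.26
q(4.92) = -39.97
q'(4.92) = -12.84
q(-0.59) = 0.42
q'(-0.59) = -1.82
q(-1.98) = 1.02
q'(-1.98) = 0.96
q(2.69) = -16.31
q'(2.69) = -8.38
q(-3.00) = -1.00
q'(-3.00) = 3.00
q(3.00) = -19.00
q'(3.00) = -9.00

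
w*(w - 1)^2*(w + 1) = w^4 - w^3 - w^2 + w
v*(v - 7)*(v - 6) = v^3 - 13*v^2 + 42*v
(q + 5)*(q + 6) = q^2 + 11*q + 30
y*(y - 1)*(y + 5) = y^3 + 4*y^2 - 5*y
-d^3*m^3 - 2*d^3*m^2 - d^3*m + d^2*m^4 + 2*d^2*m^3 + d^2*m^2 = m*(-d + m)*(d*m + d)^2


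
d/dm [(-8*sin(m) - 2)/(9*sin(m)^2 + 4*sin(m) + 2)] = 4*(18*sin(m)^2 + 9*sin(m) - 2)*cos(m)/(9*sin(m)^2 + 4*sin(m) + 2)^2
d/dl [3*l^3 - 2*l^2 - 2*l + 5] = 9*l^2 - 4*l - 2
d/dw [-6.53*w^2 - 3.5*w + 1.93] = -13.06*w - 3.5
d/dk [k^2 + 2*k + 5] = 2*k + 2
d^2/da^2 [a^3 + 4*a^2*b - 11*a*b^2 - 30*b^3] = 6*a + 8*b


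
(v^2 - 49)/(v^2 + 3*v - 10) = (v^2 - 49)/(v^2 + 3*v - 10)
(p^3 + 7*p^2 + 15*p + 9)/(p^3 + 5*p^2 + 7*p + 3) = (p + 3)/(p + 1)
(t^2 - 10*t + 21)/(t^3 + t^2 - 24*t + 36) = (t - 7)/(t^2 + 4*t - 12)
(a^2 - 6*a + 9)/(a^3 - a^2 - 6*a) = (a - 3)/(a*(a + 2))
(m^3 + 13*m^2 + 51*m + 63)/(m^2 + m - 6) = (m^2 + 10*m + 21)/(m - 2)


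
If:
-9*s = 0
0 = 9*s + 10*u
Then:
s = 0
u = 0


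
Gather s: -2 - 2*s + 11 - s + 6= 15 - 3*s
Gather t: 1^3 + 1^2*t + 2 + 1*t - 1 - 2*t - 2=0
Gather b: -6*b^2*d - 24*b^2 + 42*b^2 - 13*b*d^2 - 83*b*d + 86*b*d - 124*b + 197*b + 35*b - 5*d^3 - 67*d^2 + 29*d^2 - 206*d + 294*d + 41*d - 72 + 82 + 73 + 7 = b^2*(18 - 6*d) + b*(-13*d^2 + 3*d + 108) - 5*d^3 - 38*d^2 + 129*d + 90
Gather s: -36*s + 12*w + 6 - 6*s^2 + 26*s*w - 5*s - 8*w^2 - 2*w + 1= -6*s^2 + s*(26*w - 41) - 8*w^2 + 10*w + 7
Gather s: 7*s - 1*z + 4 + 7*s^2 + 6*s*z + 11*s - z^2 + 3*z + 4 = 7*s^2 + s*(6*z + 18) - z^2 + 2*z + 8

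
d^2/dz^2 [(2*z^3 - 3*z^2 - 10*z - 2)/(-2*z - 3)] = 2*(-8*z^3 - 36*z^2 - 54*z - 25)/(8*z^3 + 36*z^2 + 54*z + 27)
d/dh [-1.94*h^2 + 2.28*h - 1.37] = 2.28 - 3.88*h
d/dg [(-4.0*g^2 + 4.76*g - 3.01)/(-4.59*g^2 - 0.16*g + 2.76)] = (22.4884*g^2 - 49.7118*g + 12.656)/(21.0681*g^4 + 1.4688*g^3 - 25.3112*g^2 - 0.8832*g + 7.6176)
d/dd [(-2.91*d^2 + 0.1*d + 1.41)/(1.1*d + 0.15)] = (-3.201*d^2 - 0.873*d - 1.536)/(1.21*d^2 + 0.33*d + 0.0225)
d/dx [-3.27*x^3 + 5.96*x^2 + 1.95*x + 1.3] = -9.81*x^2 + 11.92*x + 1.95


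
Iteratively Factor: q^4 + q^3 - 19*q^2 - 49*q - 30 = (q + 1)*(q^3 - 19*q - 30) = (q - 5)*(q + 1)*(q^2 + 5*q + 6) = (q - 5)*(q + 1)*(q + 2)*(q + 3)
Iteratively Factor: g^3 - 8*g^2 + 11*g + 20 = (g + 1)*(g^2 - 9*g + 20) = (g - 4)*(g + 1)*(g - 5)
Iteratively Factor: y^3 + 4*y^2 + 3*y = (y)*(y^2 + 4*y + 3) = y*(y + 3)*(y + 1)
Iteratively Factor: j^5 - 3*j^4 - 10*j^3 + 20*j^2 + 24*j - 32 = (j - 4)*(j^4 + j^3 - 6*j^2 - 4*j + 8) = (j - 4)*(j + 2)*(j^3 - j^2 - 4*j + 4) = (j - 4)*(j - 1)*(j + 2)*(j^2 - 4) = (j - 4)*(j - 1)*(j + 2)^2*(j - 2)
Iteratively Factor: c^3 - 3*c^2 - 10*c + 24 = (c + 3)*(c^2 - 6*c + 8) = (c - 4)*(c + 3)*(c - 2)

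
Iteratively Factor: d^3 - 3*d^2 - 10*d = (d - 5)*(d^2 + 2*d) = d*(d - 5)*(d + 2)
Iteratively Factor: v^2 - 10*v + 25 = (v - 5)*(v - 5)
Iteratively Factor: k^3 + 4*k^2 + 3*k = (k + 1)*(k^2 + 3*k) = (k + 1)*(k + 3)*(k)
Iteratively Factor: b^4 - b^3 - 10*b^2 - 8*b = (b)*(b^3 - b^2 - 10*b - 8) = b*(b + 1)*(b^2 - 2*b - 8) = b*(b + 1)*(b + 2)*(b - 4)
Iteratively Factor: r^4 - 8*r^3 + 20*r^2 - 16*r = (r)*(r^3 - 8*r^2 + 20*r - 16) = r*(r - 4)*(r^2 - 4*r + 4) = r*(r - 4)*(r - 2)*(r - 2)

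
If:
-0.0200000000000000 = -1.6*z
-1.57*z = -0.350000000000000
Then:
No Solution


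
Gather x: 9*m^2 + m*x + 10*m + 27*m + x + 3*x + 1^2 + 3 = 9*m^2 + 37*m + x*(m + 4) + 4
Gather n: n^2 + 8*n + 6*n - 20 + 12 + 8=n^2 + 14*n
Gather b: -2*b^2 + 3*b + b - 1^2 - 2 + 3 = -2*b^2 + 4*b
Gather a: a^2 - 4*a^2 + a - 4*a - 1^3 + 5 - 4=-3*a^2 - 3*a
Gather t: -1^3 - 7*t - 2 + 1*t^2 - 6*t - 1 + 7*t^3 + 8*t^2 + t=7*t^3 + 9*t^2 - 12*t - 4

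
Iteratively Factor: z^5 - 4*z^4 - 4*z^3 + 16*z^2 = (z + 2)*(z^4 - 6*z^3 + 8*z^2) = z*(z + 2)*(z^3 - 6*z^2 + 8*z) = z*(z - 4)*(z + 2)*(z^2 - 2*z) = z^2*(z - 4)*(z + 2)*(z - 2)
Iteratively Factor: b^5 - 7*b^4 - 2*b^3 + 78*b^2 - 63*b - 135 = (b - 3)*(b^4 - 4*b^3 - 14*b^2 + 36*b + 45) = (b - 5)*(b - 3)*(b^3 + b^2 - 9*b - 9) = (b - 5)*(b - 3)*(b + 3)*(b^2 - 2*b - 3) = (b - 5)*(b - 3)^2*(b + 3)*(b + 1)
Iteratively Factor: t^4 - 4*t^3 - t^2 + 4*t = (t + 1)*(t^3 - 5*t^2 + 4*t) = t*(t + 1)*(t^2 - 5*t + 4) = t*(t - 4)*(t + 1)*(t - 1)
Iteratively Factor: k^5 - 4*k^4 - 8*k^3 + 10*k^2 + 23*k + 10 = (k + 1)*(k^4 - 5*k^3 - 3*k^2 + 13*k + 10) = (k - 2)*(k + 1)*(k^3 - 3*k^2 - 9*k - 5) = (k - 5)*(k - 2)*(k + 1)*(k^2 + 2*k + 1) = (k - 5)*(k - 2)*(k + 1)^2*(k + 1)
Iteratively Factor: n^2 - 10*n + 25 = (n - 5)*(n - 5)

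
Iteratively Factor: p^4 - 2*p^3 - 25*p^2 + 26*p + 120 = (p + 2)*(p^3 - 4*p^2 - 17*p + 60) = (p + 2)*(p + 4)*(p^2 - 8*p + 15) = (p - 3)*(p + 2)*(p + 4)*(p - 5)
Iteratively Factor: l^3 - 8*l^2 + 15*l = (l)*(l^2 - 8*l + 15) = l*(l - 3)*(l - 5)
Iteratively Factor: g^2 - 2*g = (g)*(g - 2)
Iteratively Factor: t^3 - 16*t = (t + 4)*(t^2 - 4*t) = t*(t + 4)*(t - 4)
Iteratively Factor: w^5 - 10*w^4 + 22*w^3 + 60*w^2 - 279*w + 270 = (w - 2)*(w^4 - 8*w^3 + 6*w^2 + 72*w - 135) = (w - 3)*(w - 2)*(w^3 - 5*w^2 - 9*w + 45) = (w - 3)^2*(w - 2)*(w^2 - 2*w - 15) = (w - 5)*(w - 3)^2*(w - 2)*(w + 3)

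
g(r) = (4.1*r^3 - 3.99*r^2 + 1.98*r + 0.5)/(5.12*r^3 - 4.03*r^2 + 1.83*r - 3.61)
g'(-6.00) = 0.00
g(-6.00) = 0.82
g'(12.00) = 0.00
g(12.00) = 0.79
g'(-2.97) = -0.00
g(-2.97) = 0.83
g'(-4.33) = 0.00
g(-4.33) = 0.83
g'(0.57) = -0.77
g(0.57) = -0.37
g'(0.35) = -0.29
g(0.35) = -0.27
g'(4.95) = 0.00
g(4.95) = 0.78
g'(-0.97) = -0.42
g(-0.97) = 0.64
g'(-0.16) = -0.90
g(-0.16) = -0.02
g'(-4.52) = 0.00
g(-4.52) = 0.83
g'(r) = (-15.36*r^2 + 8.06*r - 1.83)*(4.1*r^3 - 3.99*r^2 + 1.98*r + 0.5)/(5.12*r^3 - 4.03*r^2 + 1.83*r - 3.61)^2 + (12.3*r^2 - 7.98*r + 1.98)/(5.12*r^3 - 4.03*r^2 + 1.83*r - 3.61)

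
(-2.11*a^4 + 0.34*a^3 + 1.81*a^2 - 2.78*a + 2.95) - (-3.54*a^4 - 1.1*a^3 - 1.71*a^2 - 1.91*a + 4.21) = 1.43*a^4 + 1.44*a^3 + 3.52*a^2 - 0.87*a - 1.26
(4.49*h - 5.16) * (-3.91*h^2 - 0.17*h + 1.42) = -17.5559*h^3 + 19.4123*h^2 + 7.253*h - 7.3272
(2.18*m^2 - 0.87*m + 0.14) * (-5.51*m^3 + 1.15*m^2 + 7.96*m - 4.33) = -12.0118*m^5 + 7.3007*m^4 + 15.5809*m^3 - 16.2036*m^2 + 4.8815*m - 0.6062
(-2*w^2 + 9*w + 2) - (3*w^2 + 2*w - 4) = -5*w^2 + 7*w + 6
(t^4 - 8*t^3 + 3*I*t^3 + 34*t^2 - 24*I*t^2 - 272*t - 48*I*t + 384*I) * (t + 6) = t^5 - 2*t^4 + 3*I*t^4 - 14*t^3 - 6*I*t^3 - 68*t^2 - 192*I*t^2 - 1632*t + 96*I*t + 2304*I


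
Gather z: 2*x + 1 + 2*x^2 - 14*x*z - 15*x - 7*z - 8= 2*x^2 - 13*x + z*(-14*x - 7) - 7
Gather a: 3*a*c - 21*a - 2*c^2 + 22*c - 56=a*(3*c - 21) - 2*c^2 + 22*c - 56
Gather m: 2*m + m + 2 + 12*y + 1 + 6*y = 3*m + 18*y + 3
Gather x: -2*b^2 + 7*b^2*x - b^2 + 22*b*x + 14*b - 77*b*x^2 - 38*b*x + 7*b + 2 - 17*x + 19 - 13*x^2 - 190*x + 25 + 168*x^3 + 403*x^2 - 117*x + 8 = -3*b^2 + 21*b + 168*x^3 + x^2*(390 - 77*b) + x*(7*b^2 - 16*b - 324) + 54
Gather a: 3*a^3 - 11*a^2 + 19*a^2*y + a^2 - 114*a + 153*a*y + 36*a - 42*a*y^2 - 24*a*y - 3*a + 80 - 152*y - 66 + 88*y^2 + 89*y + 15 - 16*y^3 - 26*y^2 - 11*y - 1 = 3*a^3 + a^2*(19*y - 10) + a*(-42*y^2 + 129*y - 81) - 16*y^3 + 62*y^2 - 74*y + 28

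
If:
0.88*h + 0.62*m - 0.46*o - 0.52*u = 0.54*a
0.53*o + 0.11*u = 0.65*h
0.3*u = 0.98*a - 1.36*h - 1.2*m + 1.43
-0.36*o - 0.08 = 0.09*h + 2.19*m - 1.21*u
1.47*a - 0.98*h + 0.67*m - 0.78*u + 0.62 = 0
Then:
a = -0.40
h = -0.57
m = 1.08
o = -1.04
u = 1.68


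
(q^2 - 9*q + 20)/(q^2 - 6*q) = (q^2 - 9*q + 20)/(q*(q - 6))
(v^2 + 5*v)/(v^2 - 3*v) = (v + 5)/(v - 3)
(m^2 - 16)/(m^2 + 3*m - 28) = (m + 4)/(m + 7)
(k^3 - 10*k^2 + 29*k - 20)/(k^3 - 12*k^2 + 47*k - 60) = (k - 1)/(k - 3)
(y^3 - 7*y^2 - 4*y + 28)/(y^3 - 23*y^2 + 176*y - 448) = (y^2 - 4)/(y^2 - 16*y + 64)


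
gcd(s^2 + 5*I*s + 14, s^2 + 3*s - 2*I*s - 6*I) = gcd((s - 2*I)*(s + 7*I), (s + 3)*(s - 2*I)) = s - 2*I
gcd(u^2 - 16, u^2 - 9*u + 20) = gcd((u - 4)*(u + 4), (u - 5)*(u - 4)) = u - 4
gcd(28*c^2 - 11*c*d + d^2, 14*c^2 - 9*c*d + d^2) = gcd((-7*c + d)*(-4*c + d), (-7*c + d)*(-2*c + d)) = 7*c - d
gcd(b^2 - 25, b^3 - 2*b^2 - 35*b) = b + 5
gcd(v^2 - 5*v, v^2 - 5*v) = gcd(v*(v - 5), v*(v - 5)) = v^2 - 5*v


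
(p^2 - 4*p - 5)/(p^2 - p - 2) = (p - 5)/(p - 2)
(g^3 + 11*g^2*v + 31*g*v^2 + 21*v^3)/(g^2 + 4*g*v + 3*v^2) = g + 7*v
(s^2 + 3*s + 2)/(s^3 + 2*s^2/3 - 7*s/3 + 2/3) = 3*(s + 1)/(3*s^2 - 4*s + 1)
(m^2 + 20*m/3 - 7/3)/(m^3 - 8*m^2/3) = (3*m^2 + 20*m - 7)/(m^2*(3*m - 8))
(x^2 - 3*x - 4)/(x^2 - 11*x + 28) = (x + 1)/(x - 7)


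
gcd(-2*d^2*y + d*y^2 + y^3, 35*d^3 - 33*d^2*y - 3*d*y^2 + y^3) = -d + y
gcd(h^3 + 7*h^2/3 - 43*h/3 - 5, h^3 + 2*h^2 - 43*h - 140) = h + 5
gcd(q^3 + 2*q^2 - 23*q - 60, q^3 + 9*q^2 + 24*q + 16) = q + 4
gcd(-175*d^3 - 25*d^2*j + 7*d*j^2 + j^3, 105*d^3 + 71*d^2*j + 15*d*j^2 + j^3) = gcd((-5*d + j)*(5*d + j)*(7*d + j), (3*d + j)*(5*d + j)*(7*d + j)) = 35*d^2 + 12*d*j + j^2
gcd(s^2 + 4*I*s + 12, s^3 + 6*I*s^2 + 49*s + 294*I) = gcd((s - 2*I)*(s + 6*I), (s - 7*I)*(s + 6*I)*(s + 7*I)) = s + 6*I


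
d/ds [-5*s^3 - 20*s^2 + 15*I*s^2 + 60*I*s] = -15*s^2 + s*(-40 + 30*I) + 60*I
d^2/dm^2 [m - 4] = 0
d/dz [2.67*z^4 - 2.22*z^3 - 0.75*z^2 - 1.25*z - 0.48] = 10.68*z^3 - 6.66*z^2 - 1.5*z - 1.25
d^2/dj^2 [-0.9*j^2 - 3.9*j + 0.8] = -1.80000000000000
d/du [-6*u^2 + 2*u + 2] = 2 - 12*u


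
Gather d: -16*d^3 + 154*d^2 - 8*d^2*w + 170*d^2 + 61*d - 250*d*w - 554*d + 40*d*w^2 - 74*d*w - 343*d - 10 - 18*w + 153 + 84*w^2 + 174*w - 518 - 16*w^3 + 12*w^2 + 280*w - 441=-16*d^3 + d^2*(324 - 8*w) + d*(40*w^2 - 324*w - 836) - 16*w^3 + 96*w^2 + 436*w - 816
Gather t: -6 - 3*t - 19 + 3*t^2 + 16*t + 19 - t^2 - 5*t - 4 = 2*t^2 + 8*t - 10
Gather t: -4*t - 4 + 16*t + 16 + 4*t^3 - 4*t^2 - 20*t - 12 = 4*t^3 - 4*t^2 - 8*t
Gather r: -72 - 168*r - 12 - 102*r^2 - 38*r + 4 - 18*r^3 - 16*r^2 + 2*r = -18*r^3 - 118*r^2 - 204*r - 80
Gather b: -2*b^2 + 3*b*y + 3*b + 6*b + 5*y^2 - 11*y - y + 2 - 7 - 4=-2*b^2 + b*(3*y + 9) + 5*y^2 - 12*y - 9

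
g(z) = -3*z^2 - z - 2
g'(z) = -6*z - 1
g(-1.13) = -4.70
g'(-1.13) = 5.78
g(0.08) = -2.10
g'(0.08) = -1.48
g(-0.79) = -3.08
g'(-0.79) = 3.74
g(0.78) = -4.61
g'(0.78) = -5.68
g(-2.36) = -16.35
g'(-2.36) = 13.16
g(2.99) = -31.81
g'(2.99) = -18.94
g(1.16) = -7.20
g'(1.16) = -7.96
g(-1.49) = -7.17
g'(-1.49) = 7.94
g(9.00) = -254.00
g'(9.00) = -55.00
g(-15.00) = -662.00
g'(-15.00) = 89.00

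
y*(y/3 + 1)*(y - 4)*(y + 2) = y^4/3 + y^3/3 - 14*y^2/3 - 8*y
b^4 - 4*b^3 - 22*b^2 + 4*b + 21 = (b - 7)*(b - 1)*(b + 1)*(b + 3)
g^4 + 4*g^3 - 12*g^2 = g^2*(g - 2)*(g + 6)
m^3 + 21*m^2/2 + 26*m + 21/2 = (m + 1/2)*(m + 3)*(m + 7)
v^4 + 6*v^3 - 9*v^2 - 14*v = v*(v - 2)*(v + 1)*(v + 7)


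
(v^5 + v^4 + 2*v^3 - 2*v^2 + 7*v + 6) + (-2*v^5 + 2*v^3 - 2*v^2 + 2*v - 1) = -v^5 + v^4 + 4*v^3 - 4*v^2 + 9*v + 5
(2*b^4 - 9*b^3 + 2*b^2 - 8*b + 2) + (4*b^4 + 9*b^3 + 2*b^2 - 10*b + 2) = 6*b^4 + 4*b^2 - 18*b + 4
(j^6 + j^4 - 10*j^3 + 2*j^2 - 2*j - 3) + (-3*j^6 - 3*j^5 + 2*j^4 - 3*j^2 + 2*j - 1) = -2*j^6 - 3*j^5 + 3*j^4 - 10*j^3 - j^2 - 4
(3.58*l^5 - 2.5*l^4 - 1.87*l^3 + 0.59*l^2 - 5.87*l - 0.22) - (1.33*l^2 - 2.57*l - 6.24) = 3.58*l^5 - 2.5*l^4 - 1.87*l^3 - 0.74*l^2 - 3.3*l + 6.02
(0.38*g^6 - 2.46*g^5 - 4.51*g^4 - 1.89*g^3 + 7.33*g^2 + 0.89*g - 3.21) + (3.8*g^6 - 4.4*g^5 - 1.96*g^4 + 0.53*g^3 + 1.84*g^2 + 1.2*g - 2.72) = 4.18*g^6 - 6.86*g^5 - 6.47*g^4 - 1.36*g^3 + 9.17*g^2 + 2.09*g - 5.93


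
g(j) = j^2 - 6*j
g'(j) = 2*j - 6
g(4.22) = -7.51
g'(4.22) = 2.44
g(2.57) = -8.82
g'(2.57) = -0.86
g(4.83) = -5.65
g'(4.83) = 3.66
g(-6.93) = 89.60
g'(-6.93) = -19.86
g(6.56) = 3.67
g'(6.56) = 7.12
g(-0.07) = 0.42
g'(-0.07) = -6.14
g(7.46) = 10.89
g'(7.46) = 8.92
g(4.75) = -5.94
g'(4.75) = 3.50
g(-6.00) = 72.00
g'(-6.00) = -18.00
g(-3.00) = 27.00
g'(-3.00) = -12.00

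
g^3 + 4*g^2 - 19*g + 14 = (g - 2)*(g - 1)*(g + 7)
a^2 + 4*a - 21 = (a - 3)*(a + 7)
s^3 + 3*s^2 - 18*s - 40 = (s - 4)*(s + 2)*(s + 5)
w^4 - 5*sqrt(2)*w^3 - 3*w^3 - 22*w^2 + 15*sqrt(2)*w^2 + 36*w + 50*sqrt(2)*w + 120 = (w - 5)*(w + 2)*(w - 6*sqrt(2))*(w + sqrt(2))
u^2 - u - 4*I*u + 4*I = (u - 1)*(u - 4*I)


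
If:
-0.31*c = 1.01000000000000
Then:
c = -3.26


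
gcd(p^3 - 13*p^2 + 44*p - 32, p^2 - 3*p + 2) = p - 1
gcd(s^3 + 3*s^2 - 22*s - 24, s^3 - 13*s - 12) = s^2 - 3*s - 4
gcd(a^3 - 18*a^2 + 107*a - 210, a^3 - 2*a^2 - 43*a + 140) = a - 5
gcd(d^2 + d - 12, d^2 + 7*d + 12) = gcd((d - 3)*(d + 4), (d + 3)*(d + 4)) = d + 4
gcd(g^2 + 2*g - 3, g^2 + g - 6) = g + 3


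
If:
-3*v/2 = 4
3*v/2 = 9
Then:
No Solution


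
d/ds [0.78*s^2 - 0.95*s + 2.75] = 1.56*s - 0.95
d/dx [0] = 0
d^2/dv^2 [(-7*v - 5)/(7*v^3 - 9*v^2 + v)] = 2*(-1029*v^5 - 147*v^4 + 2002*v^3 - 1320*v^2 + 135*v - 5)/(v^3*(343*v^6 - 1323*v^5 + 1848*v^4 - 1107*v^3 + 264*v^2 - 27*v + 1))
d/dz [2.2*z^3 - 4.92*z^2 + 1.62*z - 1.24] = 6.6*z^2 - 9.84*z + 1.62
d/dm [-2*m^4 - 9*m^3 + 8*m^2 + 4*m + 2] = -8*m^3 - 27*m^2 + 16*m + 4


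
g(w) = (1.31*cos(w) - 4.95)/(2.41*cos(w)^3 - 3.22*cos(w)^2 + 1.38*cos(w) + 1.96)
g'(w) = (1.31*cos(w) - 4.95)*(7.23*sin(w)*cos(w)^2 - 6.44*sin(w)*cos(w) + 1.38*sin(w))/(2.41*cos(w)^3 - 3.22*cos(w)^2 + 1.38*cos(w) + 1.96)^2 - 1.31*sin(w)/(2.41*cos(w)^3 - 3.22*cos(w)^2 + 1.38*cos(w) + 1.96)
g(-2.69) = 1.68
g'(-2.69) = 2.47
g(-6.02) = -1.50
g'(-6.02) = -0.44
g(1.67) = -2.84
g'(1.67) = -4.03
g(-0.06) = -1.44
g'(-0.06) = 0.10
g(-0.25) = -1.49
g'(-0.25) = 0.42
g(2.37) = 3.75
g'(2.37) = -15.57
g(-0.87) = -1.90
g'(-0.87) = 0.62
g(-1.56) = -2.50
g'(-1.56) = 2.32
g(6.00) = -1.51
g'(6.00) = 0.47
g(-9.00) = 1.62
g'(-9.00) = 2.19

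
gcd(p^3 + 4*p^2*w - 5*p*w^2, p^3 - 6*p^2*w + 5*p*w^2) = p^2 - p*w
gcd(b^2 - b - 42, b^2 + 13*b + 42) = b + 6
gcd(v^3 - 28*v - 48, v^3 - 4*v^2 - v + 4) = 1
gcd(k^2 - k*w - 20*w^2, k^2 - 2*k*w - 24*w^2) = k + 4*w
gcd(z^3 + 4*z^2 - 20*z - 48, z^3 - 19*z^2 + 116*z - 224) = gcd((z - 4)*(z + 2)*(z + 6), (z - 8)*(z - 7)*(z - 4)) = z - 4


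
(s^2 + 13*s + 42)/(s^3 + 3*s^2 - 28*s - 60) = (s + 7)/(s^2 - 3*s - 10)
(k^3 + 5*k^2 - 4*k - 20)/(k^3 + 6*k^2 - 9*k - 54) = (k^3 + 5*k^2 - 4*k - 20)/(k^3 + 6*k^2 - 9*k - 54)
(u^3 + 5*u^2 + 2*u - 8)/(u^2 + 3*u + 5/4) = 4*(u^3 + 5*u^2 + 2*u - 8)/(4*u^2 + 12*u + 5)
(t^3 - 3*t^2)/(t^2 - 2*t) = t*(t - 3)/(t - 2)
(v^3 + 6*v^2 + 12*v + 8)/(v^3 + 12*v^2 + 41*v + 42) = (v^2 + 4*v + 4)/(v^2 + 10*v + 21)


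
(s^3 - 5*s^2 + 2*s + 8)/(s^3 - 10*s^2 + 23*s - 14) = (s^2 - 3*s - 4)/(s^2 - 8*s + 7)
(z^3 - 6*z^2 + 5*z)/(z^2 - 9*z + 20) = z*(z - 1)/(z - 4)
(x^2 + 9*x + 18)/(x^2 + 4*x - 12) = (x + 3)/(x - 2)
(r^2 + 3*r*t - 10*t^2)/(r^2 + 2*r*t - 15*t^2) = (r - 2*t)/(r - 3*t)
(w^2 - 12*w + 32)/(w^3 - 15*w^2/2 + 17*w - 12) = 2*(w - 8)/(2*w^2 - 7*w + 6)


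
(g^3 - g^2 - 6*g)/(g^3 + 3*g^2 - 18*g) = (g + 2)/(g + 6)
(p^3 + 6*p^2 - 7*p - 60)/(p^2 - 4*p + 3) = (p^2 + 9*p + 20)/(p - 1)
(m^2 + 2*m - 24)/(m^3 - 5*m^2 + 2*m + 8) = (m + 6)/(m^2 - m - 2)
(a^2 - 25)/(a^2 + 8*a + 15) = (a - 5)/(a + 3)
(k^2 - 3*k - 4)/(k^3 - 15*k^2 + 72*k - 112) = (k + 1)/(k^2 - 11*k + 28)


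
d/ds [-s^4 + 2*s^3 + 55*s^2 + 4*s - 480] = -4*s^3 + 6*s^2 + 110*s + 4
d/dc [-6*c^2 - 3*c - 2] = -12*c - 3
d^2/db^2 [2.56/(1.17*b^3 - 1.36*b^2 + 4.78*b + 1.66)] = ((6.9632 - 17.9712*b)*(1.17*b^3 - 1.36*b^2 + 4.78*b + 1.66) + 2.56*(3.51*b^2 - 2.72*b + 4.78)*(7.02*b^2 - 5.44*b + 9.56))/(1.17*b^3 - 1.36*b^2 + 4.78*b + 1.66)^3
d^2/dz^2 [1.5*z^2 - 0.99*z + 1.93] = 3.00000000000000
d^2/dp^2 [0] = 0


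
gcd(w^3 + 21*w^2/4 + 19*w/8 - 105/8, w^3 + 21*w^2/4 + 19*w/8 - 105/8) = w^3 + 21*w^2/4 + 19*w/8 - 105/8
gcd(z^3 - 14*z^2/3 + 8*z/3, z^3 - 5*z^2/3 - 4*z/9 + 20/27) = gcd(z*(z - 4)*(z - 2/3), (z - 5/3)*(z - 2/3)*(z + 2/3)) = z - 2/3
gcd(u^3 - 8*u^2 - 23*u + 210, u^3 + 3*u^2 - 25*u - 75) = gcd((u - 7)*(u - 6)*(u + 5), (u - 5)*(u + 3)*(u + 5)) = u + 5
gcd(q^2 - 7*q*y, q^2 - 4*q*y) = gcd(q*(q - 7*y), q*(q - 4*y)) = q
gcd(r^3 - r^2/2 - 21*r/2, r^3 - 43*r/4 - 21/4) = r^2 - r/2 - 21/2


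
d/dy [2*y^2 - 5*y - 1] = 4*y - 5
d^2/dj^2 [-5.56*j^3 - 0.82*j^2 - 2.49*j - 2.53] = -33.36*j - 1.64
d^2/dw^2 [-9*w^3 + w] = -54*w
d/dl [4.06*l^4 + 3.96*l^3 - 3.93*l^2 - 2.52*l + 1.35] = 16.24*l^3 + 11.88*l^2 - 7.86*l - 2.52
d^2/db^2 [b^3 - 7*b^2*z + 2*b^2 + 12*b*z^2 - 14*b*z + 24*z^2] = 6*b - 14*z + 4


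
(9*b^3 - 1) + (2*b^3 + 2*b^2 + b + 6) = 11*b^3 + 2*b^2 + b + 5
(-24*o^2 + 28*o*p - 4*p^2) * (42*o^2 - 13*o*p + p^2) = -1008*o^4 + 1488*o^3*p - 556*o^2*p^2 + 80*o*p^3 - 4*p^4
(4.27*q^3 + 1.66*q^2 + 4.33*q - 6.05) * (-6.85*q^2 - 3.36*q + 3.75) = -29.2495*q^5 - 25.7182*q^4 - 19.2256*q^3 + 33.1187*q^2 + 36.5655*q - 22.6875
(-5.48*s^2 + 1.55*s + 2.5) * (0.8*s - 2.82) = -4.384*s^3 + 16.6936*s^2 - 2.371*s - 7.05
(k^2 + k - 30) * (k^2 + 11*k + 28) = k^4 + 12*k^3 + 9*k^2 - 302*k - 840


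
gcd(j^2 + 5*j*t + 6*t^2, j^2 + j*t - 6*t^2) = j + 3*t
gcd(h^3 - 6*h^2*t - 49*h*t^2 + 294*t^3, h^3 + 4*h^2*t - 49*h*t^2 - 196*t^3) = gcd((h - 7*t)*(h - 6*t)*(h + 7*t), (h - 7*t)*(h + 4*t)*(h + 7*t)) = -h^2 + 49*t^2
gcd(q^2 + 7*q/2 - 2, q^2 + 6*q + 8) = q + 4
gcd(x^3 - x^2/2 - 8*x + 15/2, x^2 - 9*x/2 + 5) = x - 5/2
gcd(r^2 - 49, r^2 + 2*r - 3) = 1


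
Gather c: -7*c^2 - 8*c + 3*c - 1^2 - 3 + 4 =-7*c^2 - 5*c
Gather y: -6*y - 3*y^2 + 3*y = -3*y^2 - 3*y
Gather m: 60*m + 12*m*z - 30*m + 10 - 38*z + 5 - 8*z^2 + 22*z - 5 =m*(12*z + 30) - 8*z^2 - 16*z + 10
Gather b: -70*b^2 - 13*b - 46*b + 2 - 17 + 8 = -70*b^2 - 59*b - 7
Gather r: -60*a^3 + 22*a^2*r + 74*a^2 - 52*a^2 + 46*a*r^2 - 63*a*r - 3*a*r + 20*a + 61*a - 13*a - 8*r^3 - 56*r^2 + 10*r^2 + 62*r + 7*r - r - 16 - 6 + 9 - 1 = -60*a^3 + 22*a^2 + 68*a - 8*r^3 + r^2*(46*a - 46) + r*(22*a^2 - 66*a + 68) - 14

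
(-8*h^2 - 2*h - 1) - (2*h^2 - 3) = -10*h^2 - 2*h + 2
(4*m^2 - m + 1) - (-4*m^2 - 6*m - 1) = 8*m^2 + 5*m + 2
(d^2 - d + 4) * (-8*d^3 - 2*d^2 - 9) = -8*d^5 + 6*d^4 - 30*d^3 - 17*d^2 + 9*d - 36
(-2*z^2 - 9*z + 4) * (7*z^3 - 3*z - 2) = -14*z^5 - 63*z^4 + 34*z^3 + 31*z^2 + 6*z - 8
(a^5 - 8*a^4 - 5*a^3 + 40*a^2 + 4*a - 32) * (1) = a^5 - 8*a^4 - 5*a^3 + 40*a^2 + 4*a - 32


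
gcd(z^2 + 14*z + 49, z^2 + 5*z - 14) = z + 7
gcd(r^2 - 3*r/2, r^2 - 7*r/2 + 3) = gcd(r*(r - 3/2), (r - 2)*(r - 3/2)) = r - 3/2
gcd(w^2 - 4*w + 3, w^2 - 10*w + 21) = w - 3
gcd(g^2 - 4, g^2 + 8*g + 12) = g + 2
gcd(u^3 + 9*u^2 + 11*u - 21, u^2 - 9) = u + 3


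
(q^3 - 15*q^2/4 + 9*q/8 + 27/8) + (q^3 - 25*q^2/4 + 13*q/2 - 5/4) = 2*q^3 - 10*q^2 + 61*q/8 + 17/8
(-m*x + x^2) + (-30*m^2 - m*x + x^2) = -30*m^2 - 2*m*x + 2*x^2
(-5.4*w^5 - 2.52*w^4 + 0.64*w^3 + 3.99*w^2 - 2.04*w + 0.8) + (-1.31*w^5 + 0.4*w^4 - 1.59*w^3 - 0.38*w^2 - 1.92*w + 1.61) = -6.71*w^5 - 2.12*w^4 - 0.95*w^3 + 3.61*w^2 - 3.96*w + 2.41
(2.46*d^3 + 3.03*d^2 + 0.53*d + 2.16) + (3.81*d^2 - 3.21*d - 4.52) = 2.46*d^3 + 6.84*d^2 - 2.68*d - 2.36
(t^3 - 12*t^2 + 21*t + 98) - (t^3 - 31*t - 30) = -12*t^2 + 52*t + 128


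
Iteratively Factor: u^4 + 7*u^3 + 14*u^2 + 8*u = (u + 2)*(u^3 + 5*u^2 + 4*u) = (u + 2)*(u + 4)*(u^2 + u) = (u + 1)*(u + 2)*(u + 4)*(u)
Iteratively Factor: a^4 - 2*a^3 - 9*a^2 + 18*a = (a + 3)*(a^3 - 5*a^2 + 6*a) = (a - 3)*(a + 3)*(a^2 - 2*a) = (a - 3)*(a - 2)*(a + 3)*(a)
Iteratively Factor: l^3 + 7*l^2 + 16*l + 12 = (l + 3)*(l^2 + 4*l + 4) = (l + 2)*(l + 3)*(l + 2)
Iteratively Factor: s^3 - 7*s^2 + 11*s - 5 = (s - 1)*(s^2 - 6*s + 5) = (s - 5)*(s - 1)*(s - 1)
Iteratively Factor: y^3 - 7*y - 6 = (y - 3)*(y^2 + 3*y + 2) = (y - 3)*(y + 1)*(y + 2)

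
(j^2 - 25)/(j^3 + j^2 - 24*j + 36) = (j^2 - 25)/(j^3 + j^2 - 24*j + 36)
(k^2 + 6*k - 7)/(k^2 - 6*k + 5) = (k + 7)/(k - 5)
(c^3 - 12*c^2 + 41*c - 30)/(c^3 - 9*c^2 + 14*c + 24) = (c^2 - 6*c + 5)/(c^2 - 3*c - 4)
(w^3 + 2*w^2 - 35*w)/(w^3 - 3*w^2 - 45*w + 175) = w/(w - 5)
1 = 1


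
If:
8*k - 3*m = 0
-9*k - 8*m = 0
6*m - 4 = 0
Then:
No Solution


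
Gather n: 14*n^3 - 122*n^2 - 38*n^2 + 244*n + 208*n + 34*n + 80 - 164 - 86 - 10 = 14*n^3 - 160*n^2 + 486*n - 180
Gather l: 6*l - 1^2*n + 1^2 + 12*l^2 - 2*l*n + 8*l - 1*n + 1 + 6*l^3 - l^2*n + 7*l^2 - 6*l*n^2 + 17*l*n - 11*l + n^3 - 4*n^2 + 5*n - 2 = 6*l^3 + l^2*(19 - n) + l*(-6*n^2 + 15*n + 3) + n^3 - 4*n^2 + 3*n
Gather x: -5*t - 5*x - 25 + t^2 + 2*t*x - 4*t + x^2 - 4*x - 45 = t^2 - 9*t + x^2 + x*(2*t - 9) - 70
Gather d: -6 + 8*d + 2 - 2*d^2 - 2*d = -2*d^2 + 6*d - 4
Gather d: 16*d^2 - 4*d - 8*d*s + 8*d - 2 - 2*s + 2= 16*d^2 + d*(4 - 8*s) - 2*s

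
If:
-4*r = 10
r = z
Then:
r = -5/2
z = -5/2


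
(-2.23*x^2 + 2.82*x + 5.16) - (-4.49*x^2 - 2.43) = 2.26*x^2 + 2.82*x + 7.59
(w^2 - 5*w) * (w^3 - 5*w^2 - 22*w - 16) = w^5 - 10*w^4 + 3*w^3 + 94*w^2 + 80*w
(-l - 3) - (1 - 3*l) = 2*l - 4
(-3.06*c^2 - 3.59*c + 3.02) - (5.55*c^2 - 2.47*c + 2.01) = -8.61*c^2 - 1.12*c + 1.01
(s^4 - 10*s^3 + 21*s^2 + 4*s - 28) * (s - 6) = s^5 - 16*s^4 + 81*s^3 - 122*s^2 - 52*s + 168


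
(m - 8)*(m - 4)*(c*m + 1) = c*m^3 - 12*c*m^2 + 32*c*m + m^2 - 12*m + 32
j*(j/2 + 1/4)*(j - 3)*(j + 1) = j^4/2 - 3*j^3/4 - 2*j^2 - 3*j/4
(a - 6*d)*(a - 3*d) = a^2 - 9*a*d + 18*d^2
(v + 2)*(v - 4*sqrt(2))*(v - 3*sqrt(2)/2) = v^3 - 11*sqrt(2)*v^2/2 + 2*v^2 - 11*sqrt(2)*v + 12*v + 24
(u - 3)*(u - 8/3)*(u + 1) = u^3 - 14*u^2/3 + 7*u/3 + 8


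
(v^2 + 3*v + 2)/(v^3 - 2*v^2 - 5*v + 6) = (v + 1)/(v^2 - 4*v + 3)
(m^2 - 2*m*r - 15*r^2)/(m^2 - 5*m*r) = (m + 3*r)/m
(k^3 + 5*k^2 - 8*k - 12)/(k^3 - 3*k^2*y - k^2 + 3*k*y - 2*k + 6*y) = (-k - 6)/(-k + 3*y)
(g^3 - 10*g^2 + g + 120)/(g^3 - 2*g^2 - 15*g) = (g - 8)/g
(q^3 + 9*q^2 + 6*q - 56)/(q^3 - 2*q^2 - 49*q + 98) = (q + 4)/(q - 7)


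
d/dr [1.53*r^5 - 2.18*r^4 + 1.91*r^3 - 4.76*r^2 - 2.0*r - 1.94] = 7.65*r^4 - 8.72*r^3 + 5.73*r^2 - 9.52*r - 2.0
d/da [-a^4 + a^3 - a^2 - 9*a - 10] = -4*a^3 + 3*a^2 - 2*a - 9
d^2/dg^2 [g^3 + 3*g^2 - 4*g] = 6*g + 6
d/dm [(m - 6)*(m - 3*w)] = 2*m - 3*w - 6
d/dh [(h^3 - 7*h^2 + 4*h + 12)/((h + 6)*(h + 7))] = (h^4 + 26*h^3 + 31*h^2 - 612*h + 12)/(h^4 + 26*h^3 + 253*h^2 + 1092*h + 1764)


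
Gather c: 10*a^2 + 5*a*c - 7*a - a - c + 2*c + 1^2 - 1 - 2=10*a^2 - 8*a + c*(5*a + 1) - 2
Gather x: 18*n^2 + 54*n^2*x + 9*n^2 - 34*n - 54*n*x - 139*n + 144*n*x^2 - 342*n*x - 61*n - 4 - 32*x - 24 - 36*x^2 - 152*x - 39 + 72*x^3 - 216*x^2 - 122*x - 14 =27*n^2 - 234*n + 72*x^3 + x^2*(144*n - 252) + x*(54*n^2 - 396*n - 306) - 81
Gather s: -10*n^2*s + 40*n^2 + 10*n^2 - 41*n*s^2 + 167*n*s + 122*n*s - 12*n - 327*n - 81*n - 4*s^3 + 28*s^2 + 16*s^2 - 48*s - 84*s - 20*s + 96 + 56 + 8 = 50*n^2 - 420*n - 4*s^3 + s^2*(44 - 41*n) + s*(-10*n^2 + 289*n - 152) + 160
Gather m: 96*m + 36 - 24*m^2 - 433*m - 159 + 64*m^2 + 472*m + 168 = 40*m^2 + 135*m + 45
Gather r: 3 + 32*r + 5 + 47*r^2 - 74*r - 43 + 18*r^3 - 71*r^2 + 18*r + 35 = 18*r^3 - 24*r^2 - 24*r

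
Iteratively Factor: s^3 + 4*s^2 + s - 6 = (s + 3)*(s^2 + s - 2) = (s - 1)*(s + 3)*(s + 2)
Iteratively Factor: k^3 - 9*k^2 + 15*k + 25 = (k + 1)*(k^2 - 10*k + 25) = (k - 5)*(k + 1)*(k - 5)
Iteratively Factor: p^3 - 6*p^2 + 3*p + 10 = (p + 1)*(p^2 - 7*p + 10) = (p - 5)*(p + 1)*(p - 2)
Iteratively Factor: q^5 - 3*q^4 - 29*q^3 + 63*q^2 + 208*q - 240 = (q - 1)*(q^4 - 2*q^3 - 31*q^2 + 32*q + 240) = (q - 1)*(q + 4)*(q^3 - 6*q^2 - 7*q + 60) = (q - 4)*(q - 1)*(q + 4)*(q^2 - 2*q - 15) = (q - 5)*(q - 4)*(q - 1)*(q + 4)*(q + 3)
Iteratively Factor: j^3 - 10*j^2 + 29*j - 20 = (j - 1)*(j^2 - 9*j + 20) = (j - 5)*(j - 1)*(j - 4)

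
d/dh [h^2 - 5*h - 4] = 2*h - 5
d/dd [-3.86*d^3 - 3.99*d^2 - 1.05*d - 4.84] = -11.58*d^2 - 7.98*d - 1.05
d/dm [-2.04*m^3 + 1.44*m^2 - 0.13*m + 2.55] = -6.12*m^2 + 2.88*m - 0.13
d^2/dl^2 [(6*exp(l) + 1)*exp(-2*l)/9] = 2*(3*exp(l) + 2)*exp(-2*l)/9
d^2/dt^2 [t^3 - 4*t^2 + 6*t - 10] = 6*t - 8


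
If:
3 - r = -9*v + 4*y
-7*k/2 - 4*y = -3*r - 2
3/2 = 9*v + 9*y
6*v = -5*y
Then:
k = -55/7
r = -17/2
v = -5/6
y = 1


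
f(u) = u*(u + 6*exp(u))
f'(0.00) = 6.00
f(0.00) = 0.00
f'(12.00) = 12694897.73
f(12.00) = 11718488.98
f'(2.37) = 221.04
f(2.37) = 157.73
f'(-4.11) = -8.53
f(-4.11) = 16.49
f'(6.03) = 17546.92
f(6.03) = 15076.93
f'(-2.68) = -6.05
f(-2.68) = 6.08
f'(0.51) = 16.11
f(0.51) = 5.36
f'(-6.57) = -13.19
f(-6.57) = 43.11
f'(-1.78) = -4.35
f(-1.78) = 1.37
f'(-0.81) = -1.11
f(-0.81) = -1.51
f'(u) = u*(6*exp(u) + 1) + u + 6*exp(u)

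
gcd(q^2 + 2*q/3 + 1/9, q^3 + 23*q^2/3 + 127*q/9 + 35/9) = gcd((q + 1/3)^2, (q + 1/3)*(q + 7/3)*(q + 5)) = q + 1/3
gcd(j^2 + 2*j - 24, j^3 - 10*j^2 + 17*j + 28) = j - 4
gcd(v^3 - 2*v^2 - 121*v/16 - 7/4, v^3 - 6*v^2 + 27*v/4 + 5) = v - 4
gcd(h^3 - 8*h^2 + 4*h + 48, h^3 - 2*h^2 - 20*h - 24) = h^2 - 4*h - 12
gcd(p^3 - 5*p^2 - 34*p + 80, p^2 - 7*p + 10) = p - 2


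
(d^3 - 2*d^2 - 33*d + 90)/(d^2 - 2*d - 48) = (d^2 - 8*d + 15)/(d - 8)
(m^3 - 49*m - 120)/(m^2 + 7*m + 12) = (m^2 - 3*m - 40)/(m + 4)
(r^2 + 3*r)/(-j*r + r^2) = (r + 3)/(-j + r)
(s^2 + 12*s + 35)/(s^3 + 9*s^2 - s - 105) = 1/(s - 3)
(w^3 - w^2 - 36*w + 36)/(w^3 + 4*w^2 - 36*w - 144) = (w - 1)/(w + 4)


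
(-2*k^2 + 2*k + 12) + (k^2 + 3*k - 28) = -k^2 + 5*k - 16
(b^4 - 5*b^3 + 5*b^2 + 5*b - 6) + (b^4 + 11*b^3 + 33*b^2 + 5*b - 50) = 2*b^4 + 6*b^3 + 38*b^2 + 10*b - 56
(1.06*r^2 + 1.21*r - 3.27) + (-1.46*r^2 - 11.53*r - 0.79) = -0.4*r^2 - 10.32*r - 4.06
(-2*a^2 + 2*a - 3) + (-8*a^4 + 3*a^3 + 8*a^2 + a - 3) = -8*a^4 + 3*a^3 + 6*a^2 + 3*a - 6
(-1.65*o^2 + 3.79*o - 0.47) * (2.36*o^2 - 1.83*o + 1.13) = -3.894*o^4 + 11.9639*o^3 - 9.9094*o^2 + 5.1428*o - 0.5311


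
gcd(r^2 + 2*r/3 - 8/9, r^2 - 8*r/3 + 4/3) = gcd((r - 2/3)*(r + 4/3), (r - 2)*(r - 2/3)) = r - 2/3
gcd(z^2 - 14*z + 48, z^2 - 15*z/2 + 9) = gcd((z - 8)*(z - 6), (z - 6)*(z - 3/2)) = z - 6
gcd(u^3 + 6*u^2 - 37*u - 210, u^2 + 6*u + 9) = 1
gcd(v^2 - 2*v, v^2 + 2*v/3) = v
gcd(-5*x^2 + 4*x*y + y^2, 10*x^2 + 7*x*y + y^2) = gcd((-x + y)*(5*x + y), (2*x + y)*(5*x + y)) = 5*x + y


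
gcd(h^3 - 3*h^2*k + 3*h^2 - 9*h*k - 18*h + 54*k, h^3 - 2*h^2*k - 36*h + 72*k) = h + 6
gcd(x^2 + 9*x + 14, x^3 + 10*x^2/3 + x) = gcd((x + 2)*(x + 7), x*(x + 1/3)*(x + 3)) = 1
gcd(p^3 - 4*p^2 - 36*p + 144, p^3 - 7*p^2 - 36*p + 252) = p^2 - 36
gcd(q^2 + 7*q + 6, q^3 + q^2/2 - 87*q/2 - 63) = q + 6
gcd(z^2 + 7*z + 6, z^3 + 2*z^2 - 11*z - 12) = z + 1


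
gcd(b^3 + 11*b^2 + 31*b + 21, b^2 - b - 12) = b + 3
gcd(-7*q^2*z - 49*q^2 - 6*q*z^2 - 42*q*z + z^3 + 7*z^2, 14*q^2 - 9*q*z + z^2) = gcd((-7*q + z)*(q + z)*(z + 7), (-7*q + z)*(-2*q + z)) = -7*q + z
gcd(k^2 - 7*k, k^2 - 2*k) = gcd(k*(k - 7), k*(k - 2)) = k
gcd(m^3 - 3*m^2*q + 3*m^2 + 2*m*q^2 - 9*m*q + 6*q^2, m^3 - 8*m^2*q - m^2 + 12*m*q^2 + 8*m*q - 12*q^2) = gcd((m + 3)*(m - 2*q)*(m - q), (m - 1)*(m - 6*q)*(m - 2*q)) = -m + 2*q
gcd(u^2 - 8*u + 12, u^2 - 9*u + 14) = u - 2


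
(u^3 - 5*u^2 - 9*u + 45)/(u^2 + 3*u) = u - 8 + 15/u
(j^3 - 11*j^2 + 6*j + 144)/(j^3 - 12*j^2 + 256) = (j^2 - 3*j - 18)/(j^2 - 4*j - 32)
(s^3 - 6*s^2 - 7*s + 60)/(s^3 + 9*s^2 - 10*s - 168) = (s^2 - 2*s - 15)/(s^2 + 13*s + 42)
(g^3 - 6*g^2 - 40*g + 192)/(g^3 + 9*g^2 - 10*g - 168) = (g - 8)/(g + 7)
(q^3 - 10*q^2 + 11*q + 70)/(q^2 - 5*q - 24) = (-q^3 + 10*q^2 - 11*q - 70)/(-q^2 + 5*q + 24)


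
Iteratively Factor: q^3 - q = (q - 1)*(q^2 + q) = (q - 1)*(q + 1)*(q)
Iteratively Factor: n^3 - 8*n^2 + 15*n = (n - 3)*(n^2 - 5*n) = n*(n - 3)*(n - 5)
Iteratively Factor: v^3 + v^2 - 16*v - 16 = (v - 4)*(v^2 + 5*v + 4) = (v - 4)*(v + 4)*(v + 1)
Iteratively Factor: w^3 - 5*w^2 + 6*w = (w)*(w^2 - 5*w + 6) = w*(w - 3)*(w - 2)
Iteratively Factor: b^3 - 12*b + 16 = (b + 4)*(b^2 - 4*b + 4) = (b - 2)*(b + 4)*(b - 2)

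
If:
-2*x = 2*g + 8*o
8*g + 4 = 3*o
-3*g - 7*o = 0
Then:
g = -28/65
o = 12/65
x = -4/13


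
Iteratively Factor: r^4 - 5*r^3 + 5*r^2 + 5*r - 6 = (r + 1)*(r^3 - 6*r^2 + 11*r - 6) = (r - 2)*(r + 1)*(r^2 - 4*r + 3) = (r - 3)*(r - 2)*(r + 1)*(r - 1)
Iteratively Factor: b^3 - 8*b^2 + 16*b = (b - 4)*(b^2 - 4*b) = (b - 4)^2*(b)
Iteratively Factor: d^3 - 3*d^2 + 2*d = (d - 1)*(d^2 - 2*d) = d*(d - 1)*(d - 2)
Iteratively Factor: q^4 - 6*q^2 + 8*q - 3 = (q - 1)*(q^3 + q^2 - 5*q + 3) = (q - 1)^2*(q^2 + 2*q - 3) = (q - 1)^3*(q + 3)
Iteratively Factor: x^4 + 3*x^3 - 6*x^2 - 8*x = (x + 4)*(x^3 - x^2 - 2*x) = (x - 2)*(x + 4)*(x^2 + x) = (x - 2)*(x + 1)*(x + 4)*(x)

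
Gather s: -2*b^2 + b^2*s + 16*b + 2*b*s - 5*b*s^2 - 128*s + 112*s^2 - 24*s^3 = -2*b^2 + 16*b - 24*s^3 + s^2*(112 - 5*b) + s*(b^2 + 2*b - 128)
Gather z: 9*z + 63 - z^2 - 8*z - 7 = -z^2 + z + 56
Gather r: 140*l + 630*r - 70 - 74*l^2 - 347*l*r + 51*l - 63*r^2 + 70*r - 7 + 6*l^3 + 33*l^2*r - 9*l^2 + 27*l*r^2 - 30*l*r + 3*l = 6*l^3 - 83*l^2 + 194*l + r^2*(27*l - 63) + r*(33*l^2 - 377*l + 700) - 77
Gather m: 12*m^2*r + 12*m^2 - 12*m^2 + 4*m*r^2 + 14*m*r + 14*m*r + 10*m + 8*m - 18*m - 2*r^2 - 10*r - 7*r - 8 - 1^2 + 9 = 12*m^2*r + m*(4*r^2 + 28*r) - 2*r^2 - 17*r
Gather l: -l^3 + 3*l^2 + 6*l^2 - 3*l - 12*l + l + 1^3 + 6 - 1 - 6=-l^3 + 9*l^2 - 14*l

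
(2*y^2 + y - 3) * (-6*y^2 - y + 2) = -12*y^4 - 8*y^3 + 21*y^2 + 5*y - 6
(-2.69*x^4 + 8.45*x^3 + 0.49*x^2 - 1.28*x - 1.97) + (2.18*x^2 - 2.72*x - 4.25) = -2.69*x^4 + 8.45*x^3 + 2.67*x^2 - 4.0*x - 6.22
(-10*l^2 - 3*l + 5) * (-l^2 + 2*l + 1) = 10*l^4 - 17*l^3 - 21*l^2 + 7*l + 5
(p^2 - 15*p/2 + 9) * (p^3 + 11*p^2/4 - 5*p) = p^5 - 19*p^4/4 - 133*p^3/8 + 249*p^2/4 - 45*p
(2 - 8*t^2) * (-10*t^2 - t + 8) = 80*t^4 + 8*t^3 - 84*t^2 - 2*t + 16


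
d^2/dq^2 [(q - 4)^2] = 2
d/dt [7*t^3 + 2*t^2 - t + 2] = 21*t^2 + 4*t - 1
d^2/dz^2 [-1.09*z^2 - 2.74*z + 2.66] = -2.18000000000000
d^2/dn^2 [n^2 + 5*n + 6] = 2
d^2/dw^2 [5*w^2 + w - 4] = 10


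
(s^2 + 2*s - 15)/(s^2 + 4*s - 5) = (s - 3)/(s - 1)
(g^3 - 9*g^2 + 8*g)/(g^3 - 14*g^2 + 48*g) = (g - 1)/(g - 6)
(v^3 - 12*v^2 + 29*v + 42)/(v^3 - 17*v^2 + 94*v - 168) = (v + 1)/(v - 4)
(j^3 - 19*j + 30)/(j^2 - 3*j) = j + 3 - 10/j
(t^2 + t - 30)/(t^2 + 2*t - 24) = (t - 5)/(t - 4)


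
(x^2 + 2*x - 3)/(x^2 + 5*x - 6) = (x + 3)/(x + 6)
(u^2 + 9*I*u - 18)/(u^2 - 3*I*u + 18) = (u + 6*I)/(u - 6*I)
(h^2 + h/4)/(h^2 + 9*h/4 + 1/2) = h/(h + 2)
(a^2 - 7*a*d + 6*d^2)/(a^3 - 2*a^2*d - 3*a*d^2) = (-a^2 + 7*a*d - 6*d^2)/(a*(-a^2 + 2*a*d + 3*d^2))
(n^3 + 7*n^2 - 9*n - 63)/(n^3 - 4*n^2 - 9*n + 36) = (n + 7)/(n - 4)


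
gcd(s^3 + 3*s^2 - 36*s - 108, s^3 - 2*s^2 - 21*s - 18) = s^2 - 3*s - 18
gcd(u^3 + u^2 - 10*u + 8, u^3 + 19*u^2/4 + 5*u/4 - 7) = u^2 + 3*u - 4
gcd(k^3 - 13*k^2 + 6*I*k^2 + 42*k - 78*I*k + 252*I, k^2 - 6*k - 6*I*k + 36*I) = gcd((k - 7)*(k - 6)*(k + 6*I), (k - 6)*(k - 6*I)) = k - 6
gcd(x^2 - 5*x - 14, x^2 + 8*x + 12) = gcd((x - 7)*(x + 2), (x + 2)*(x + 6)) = x + 2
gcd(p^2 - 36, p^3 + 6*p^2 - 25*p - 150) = p + 6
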